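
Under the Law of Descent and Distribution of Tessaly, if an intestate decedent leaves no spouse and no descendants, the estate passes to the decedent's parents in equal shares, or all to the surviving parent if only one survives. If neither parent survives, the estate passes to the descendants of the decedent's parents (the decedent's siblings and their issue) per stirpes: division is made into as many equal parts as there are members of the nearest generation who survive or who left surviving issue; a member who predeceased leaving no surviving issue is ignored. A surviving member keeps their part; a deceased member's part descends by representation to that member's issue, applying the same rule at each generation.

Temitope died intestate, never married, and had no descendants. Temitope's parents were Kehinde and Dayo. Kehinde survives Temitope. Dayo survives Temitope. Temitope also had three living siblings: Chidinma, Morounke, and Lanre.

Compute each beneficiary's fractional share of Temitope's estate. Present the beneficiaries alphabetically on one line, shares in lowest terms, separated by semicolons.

Dayo 1/2; Kehinde 1/2

Both parents survive, so Kehinde and Dayo each take 1/2. The siblings take nothing because a surviving parent has priority.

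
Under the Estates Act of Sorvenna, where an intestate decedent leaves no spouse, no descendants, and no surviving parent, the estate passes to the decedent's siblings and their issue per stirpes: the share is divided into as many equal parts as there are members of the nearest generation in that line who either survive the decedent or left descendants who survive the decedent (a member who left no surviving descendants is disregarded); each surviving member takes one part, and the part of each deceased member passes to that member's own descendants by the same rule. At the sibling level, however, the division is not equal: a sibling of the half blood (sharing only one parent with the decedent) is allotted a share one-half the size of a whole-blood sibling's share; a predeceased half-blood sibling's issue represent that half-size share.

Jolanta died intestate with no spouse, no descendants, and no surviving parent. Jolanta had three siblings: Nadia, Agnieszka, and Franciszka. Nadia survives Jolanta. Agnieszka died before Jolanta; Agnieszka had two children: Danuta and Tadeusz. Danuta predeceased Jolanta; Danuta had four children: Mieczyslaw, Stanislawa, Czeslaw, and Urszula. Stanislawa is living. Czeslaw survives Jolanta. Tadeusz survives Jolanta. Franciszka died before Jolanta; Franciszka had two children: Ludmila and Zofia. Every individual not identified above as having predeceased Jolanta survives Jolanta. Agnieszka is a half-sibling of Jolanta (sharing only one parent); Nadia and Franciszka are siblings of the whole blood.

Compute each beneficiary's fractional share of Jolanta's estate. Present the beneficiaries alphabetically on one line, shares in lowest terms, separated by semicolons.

Czeslaw 1/40; Ludmila 1/5; Mieczyslaw 1/40; Nadia 2/5; Stanislawa 1/40; Tadeusz 1/10; Urszula 1/40; Zofia 1/5

No spouse, descendants, or parent survives, so the estate passes to Jolanta's siblings per stirpes.
Half-blood siblings count for one-half the weight of whole-blood siblings at the initial division.
Dividing 1 in proportion to weights (total weight 5/2): Nadia (weight 1) → 2/5; Agnieszka (weight 1/2) → 1/5; Franciszka (weight 1) → 2/5.
Nadia is living and takes 2/5.
Agnieszka predeceased; the 1/5 allotted to Agnieszka's branch passes to Agnieszka's issue by representation.
The 1/5 is divided into 2 equal shares of 1/10 among Danuta, Tadeusz.
Danuta predeceased; the 1/10 allotted to Danuta's branch passes to Danuta's issue by representation.
The 1/10 is divided into 4 equal shares of 1/40 among Mieczyslaw, Stanislawa, Czeslaw, Urszula.
Mieczyslaw is living and takes 1/40.
Stanislawa is living and takes 1/40.
Czeslaw is living and takes 1/40.
Urszula is living and takes 1/40.
Tadeusz is living and takes 1/10.
Franciszka predeceased; the 2/5 allotted to Franciszka's branch passes to Franciszka's issue by representation.
The 2/5 is divided into 2 equal shares of 1/5 among Ludmila, Zofia.
Ludmila is living and takes 1/5.
Zofia is living and takes 1/5.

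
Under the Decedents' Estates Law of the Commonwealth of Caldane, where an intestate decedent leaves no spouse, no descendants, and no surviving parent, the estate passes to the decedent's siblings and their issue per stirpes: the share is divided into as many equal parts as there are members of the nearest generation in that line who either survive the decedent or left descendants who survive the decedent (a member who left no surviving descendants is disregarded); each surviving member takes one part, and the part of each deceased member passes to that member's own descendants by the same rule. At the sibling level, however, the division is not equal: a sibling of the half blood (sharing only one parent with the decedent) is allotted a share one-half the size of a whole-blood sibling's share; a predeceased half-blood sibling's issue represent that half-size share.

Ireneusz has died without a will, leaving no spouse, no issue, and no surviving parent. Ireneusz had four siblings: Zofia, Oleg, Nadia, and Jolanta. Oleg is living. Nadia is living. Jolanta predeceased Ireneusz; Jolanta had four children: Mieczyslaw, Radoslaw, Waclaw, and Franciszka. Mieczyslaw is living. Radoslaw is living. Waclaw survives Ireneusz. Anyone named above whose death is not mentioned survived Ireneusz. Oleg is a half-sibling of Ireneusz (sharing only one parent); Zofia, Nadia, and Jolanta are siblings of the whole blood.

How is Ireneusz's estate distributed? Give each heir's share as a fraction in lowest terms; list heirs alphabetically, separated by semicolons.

No spouse, descendants, or parent survives, so the estate passes to Ireneusz's siblings per stirpes.
Half-blood siblings count for one-half the weight of whole-blood siblings at the initial division.
Dividing 1 in proportion to weights (total weight 7/2): Zofia (weight 1) → 2/7; Oleg (weight 1/2) → 1/7; Nadia (weight 1) → 2/7; Jolanta (weight 1) → 2/7.
Zofia is living and takes 2/7.
Oleg is living and takes 1/7.
Nadia is living and takes 2/7.
Jolanta predeceased; the 2/7 allotted to Jolanta's branch passes to Jolanta's issue by representation.
The 2/7 is divided into 4 equal shares of 1/14 among Mieczyslaw, Radoslaw, Waclaw, Franciszka.
Mieczyslaw is living and takes 1/14.
Radoslaw is living and takes 1/14.
Waclaw is living and takes 1/14.
Franciszka is living and takes 1/14.

Franciszka 1/14; Mieczyslaw 1/14; Nadia 2/7; Oleg 1/7; Radoslaw 1/14; Waclaw 1/14; Zofia 2/7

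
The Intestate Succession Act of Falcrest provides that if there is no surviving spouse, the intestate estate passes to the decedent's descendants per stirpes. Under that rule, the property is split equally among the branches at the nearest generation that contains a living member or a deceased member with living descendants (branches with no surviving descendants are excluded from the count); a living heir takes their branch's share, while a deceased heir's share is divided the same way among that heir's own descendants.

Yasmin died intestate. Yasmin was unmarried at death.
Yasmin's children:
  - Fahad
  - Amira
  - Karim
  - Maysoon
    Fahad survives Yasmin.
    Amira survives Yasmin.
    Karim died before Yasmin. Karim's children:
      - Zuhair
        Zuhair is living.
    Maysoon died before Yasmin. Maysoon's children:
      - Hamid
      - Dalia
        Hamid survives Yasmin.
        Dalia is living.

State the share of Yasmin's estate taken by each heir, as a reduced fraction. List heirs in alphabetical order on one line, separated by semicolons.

Amira 1/4; Dalia 1/8; Fahad 1/4; Hamid 1/8; Zuhair 1/4

There is no surviving spouse, so the entire estate passes to Yasmin's descendants per stirpes.
The estate is divided into 4 equal shares of 1/4 among Fahad, Amira, Karim, Maysoon.
Fahad is living and takes 1/4.
Amira is living and takes 1/4.
Karim predeceased; the 1/4 allotted to Karim's branch passes to Karim's issue by representation.
Zuhair is the sole taker at this level and receives the full 1/4.
Maysoon predeceased; the 1/4 allotted to Maysoon's branch passes to Maysoon's issue by representation.
The 1/4 is divided into 2 equal shares of 1/8 among Hamid, Dalia.
Hamid is living and takes 1/8.
Dalia is living and takes 1/8.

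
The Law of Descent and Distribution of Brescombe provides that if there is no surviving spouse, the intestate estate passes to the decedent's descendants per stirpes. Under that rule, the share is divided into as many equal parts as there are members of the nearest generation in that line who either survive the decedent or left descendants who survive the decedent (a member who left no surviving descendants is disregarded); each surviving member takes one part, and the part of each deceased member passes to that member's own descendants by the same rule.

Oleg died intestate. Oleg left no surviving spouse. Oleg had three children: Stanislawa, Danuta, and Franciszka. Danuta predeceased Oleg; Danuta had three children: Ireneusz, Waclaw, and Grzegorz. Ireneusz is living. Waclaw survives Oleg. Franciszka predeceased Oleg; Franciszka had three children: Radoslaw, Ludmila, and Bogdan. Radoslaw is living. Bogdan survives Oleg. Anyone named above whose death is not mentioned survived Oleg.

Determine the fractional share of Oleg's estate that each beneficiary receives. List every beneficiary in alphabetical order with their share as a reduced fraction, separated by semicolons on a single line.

There is no surviving spouse, so the entire estate passes to Oleg's descendants per stirpes.
The estate is divided into 3 equal shares of 1/3 among Stanislawa, Danuta, Franciszka.
Stanislawa is living and takes 1/3.
Danuta predeceased; the 1/3 allotted to Danuta's branch passes to Danuta's issue by representation.
The 1/3 is divided into 3 equal shares of 1/9 among Ireneusz, Waclaw, Grzegorz.
Ireneusz is living and takes 1/9.
Waclaw is living and takes 1/9.
Grzegorz is living and takes 1/9.
Franciszka predeceased; the 1/3 allotted to Franciszka's branch passes to Franciszka's issue by representation.
The 1/3 is divided into 3 equal shares of 1/9 among Radoslaw, Ludmila, Bogdan.
Radoslaw is living and takes 1/9.
Ludmila is living and takes 1/9.
Bogdan is living and takes 1/9.

Bogdan 1/9; Grzegorz 1/9; Ireneusz 1/9; Ludmila 1/9; Radoslaw 1/9; Stanislawa 1/3; Waclaw 1/9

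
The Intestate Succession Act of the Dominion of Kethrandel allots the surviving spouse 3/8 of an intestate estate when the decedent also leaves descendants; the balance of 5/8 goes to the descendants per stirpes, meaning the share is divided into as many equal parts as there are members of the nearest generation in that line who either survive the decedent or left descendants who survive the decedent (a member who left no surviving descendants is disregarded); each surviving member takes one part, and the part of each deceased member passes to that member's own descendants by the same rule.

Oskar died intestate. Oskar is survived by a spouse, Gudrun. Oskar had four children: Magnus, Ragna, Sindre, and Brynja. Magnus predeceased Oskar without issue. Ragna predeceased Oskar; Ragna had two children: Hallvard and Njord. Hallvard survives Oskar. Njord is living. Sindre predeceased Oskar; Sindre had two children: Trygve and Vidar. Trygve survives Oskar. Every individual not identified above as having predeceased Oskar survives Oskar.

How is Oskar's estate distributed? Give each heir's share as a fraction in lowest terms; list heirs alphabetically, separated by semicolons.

Brynja 5/24; Gudrun 3/8; Hallvard 5/48; Njord 5/48; Trygve 5/48; Vidar 5/48

Gudrun, as surviving spouse, takes 3/8.
The remaining 5/8 passes to Oskar's descendants per stirpes.
Magnus left no surviving issue, so that branch lapses and is disregarded.
The 5/8 is divided into 3 equal shares of 5/24 among Ragna, Sindre, Brynja.
Ragna predeceased; the 5/24 allotted to Ragna's branch passes to Ragna's issue by representation.
The 5/24 is divided into 2 equal shares of 5/48 among Hallvard, Njord.
Hallvard is living and takes 5/48.
Njord is living and takes 5/48.
Sindre predeceased; the 5/24 allotted to Sindre's branch passes to Sindre's issue by representation.
The 5/24 is divided into 2 equal shares of 5/48 among Trygve, Vidar.
Trygve is living and takes 5/48.
Vidar is living and takes 5/48.
Brynja is living and takes 5/24.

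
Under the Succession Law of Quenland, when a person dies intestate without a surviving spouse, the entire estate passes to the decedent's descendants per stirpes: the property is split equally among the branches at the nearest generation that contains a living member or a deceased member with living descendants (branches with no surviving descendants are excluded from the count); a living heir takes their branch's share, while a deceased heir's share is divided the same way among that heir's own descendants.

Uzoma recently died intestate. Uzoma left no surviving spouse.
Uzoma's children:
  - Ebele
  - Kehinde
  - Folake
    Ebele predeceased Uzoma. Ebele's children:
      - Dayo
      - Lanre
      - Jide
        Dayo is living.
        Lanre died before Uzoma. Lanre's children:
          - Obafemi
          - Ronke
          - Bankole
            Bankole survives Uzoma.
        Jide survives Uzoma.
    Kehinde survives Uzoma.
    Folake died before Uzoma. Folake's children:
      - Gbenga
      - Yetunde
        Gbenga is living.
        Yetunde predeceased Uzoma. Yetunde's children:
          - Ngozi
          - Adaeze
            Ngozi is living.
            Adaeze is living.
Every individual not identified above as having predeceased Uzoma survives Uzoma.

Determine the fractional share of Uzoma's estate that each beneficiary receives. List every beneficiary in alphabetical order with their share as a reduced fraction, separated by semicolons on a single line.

There is no surviving spouse, so the entire estate passes to Uzoma's descendants per stirpes.
The estate is divided into 3 equal shares of 1/3 among Ebele, Kehinde, Folake.
Ebele predeceased; the 1/3 allotted to Ebele's branch passes to Ebele's issue by representation.
The 1/3 is divided into 3 equal shares of 1/9 among Dayo, Lanre, Jide.
Dayo is living and takes 1/9.
Lanre predeceased; the 1/9 allotted to Lanre's branch passes to Lanre's issue by representation.
The 1/9 is divided into 3 equal shares of 1/27 among Obafemi, Ronke, Bankole.
Obafemi is living and takes 1/27.
Ronke is living and takes 1/27.
Bankole is living and takes 1/27.
Jide is living and takes 1/9.
Kehinde is living and takes 1/3.
Folake predeceased; the 1/3 allotted to Folake's branch passes to Folake's issue by representation.
The 1/3 is divided into 2 equal shares of 1/6 among Gbenga, Yetunde.
Gbenga is living and takes 1/6.
Yetunde predeceased; the 1/6 allotted to Yetunde's branch passes to Yetunde's issue by representation.
The 1/6 is divided into 2 equal shares of 1/12 among Ngozi, Adaeze.
Ngozi is living and takes 1/12.
Adaeze is living and takes 1/12.

Adaeze 1/12; Bankole 1/27; Dayo 1/9; Gbenga 1/6; Jide 1/9; Kehinde 1/3; Ngozi 1/12; Obafemi 1/27; Ronke 1/27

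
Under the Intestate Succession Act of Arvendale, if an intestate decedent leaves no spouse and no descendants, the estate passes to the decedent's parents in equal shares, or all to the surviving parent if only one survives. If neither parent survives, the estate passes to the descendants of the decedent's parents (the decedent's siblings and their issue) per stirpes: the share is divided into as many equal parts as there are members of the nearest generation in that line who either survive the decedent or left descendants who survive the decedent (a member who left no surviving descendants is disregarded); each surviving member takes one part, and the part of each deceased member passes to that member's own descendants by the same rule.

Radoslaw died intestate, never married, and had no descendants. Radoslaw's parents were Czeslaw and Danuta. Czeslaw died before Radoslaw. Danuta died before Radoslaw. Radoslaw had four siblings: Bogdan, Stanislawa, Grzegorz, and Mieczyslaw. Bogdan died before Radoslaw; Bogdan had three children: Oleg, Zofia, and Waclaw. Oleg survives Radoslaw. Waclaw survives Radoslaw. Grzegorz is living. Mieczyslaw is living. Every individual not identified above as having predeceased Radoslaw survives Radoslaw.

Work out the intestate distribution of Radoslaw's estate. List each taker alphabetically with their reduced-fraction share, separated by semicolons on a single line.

Neither parent survives and there are no descendants, so the estate passes to Radoslaw's siblings and their issue per stirpes.
The estate is divided into 4 equal shares of 1/4 among Bogdan, Stanislawa, Grzegorz, Mieczyslaw.
Bogdan predeceased; the 1/4 allotted to Bogdan's branch passes to Bogdan's issue by representation.
The 1/4 is divided into 3 equal shares of 1/12 among Oleg, Zofia, Waclaw.
Oleg is living and takes 1/12.
Zofia is living and takes 1/12.
Waclaw is living and takes 1/12.
Stanislawa is living and takes 1/4.
Grzegorz is living and takes 1/4.
Mieczyslaw is living and takes 1/4.

Grzegorz 1/4; Mieczyslaw 1/4; Oleg 1/12; Stanislawa 1/4; Waclaw 1/12; Zofia 1/12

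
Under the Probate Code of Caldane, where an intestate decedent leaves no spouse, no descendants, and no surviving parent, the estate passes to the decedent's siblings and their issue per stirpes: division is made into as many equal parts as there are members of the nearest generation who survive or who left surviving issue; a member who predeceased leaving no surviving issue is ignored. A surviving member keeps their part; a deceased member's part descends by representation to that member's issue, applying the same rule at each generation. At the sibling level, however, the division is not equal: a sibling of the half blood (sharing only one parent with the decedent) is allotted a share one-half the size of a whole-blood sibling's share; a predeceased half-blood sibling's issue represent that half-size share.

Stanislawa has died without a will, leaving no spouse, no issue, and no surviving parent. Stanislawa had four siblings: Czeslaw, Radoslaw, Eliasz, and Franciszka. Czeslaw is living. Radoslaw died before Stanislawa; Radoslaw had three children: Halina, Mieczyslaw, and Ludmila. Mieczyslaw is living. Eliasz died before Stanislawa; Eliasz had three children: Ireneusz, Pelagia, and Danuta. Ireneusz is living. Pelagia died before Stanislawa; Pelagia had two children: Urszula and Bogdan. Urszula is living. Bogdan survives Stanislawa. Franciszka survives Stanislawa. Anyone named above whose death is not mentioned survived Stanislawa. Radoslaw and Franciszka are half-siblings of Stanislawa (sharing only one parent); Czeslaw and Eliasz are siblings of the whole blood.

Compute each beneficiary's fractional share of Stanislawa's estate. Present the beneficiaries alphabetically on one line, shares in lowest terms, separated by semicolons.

Bogdan 1/18; Czeslaw 1/3; Danuta 1/9; Franciszka 1/6; Halina 1/18; Ireneusz 1/9; Ludmila 1/18; Mieczyslaw 1/18; Urszula 1/18

No spouse, descendants, or parent survives, so the estate passes to Stanislawa's siblings per stirpes.
Half-blood siblings count for one-half the weight of whole-blood siblings at the initial division.
Dividing 1 in proportion to weights (total weight 3): Czeslaw (weight 1) → 1/3; Radoslaw (weight 1/2) → 1/6; Eliasz (weight 1) → 1/3; Franciszka (weight 1/2) → 1/6.
Czeslaw is living and takes 1/3.
Radoslaw predeceased; the 1/6 allotted to Radoslaw's branch passes to Radoslaw's issue by representation.
The 1/6 is divided into 3 equal shares of 1/18 among Halina, Mieczyslaw, Ludmila.
Halina is living and takes 1/18.
Mieczyslaw is living and takes 1/18.
Ludmila is living and takes 1/18.
Eliasz predeceased; the 1/3 allotted to Eliasz's branch passes to Eliasz's issue by representation.
The 1/3 is divided into 3 equal shares of 1/9 among Ireneusz, Pelagia, Danuta.
Ireneusz is living and takes 1/9.
Pelagia predeceased; the 1/9 allotted to Pelagia's branch passes to Pelagia's issue by representation.
The 1/9 is divided into 2 equal shares of 1/18 among Urszula, Bogdan.
Urszula is living and takes 1/18.
Bogdan is living and takes 1/18.
Danuta is living and takes 1/9.
Franciszka is living and takes 1/6.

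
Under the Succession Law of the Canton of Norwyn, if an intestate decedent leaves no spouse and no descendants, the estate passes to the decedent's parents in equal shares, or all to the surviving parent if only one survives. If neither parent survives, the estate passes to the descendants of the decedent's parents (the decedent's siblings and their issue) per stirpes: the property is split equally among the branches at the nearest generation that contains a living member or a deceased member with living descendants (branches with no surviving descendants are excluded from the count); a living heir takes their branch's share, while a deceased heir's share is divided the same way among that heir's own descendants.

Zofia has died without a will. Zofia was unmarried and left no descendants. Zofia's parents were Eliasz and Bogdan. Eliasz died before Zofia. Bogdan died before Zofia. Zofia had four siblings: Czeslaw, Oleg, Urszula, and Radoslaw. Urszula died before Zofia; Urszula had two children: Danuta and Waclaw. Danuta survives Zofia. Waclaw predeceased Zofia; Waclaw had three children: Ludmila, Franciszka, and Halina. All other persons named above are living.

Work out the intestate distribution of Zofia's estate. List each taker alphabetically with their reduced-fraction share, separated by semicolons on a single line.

Czeslaw 1/4; Danuta 1/8; Franciszka 1/24; Halina 1/24; Ludmila 1/24; Oleg 1/4; Radoslaw 1/4

Neither parent survives and there are no descendants, so the estate passes to Zofia's siblings and their issue per stirpes.
The estate is divided into 4 equal shares of 1/4 among Czeslaw, Oleg, Urszula, Radoslaw.
Czeslaw is living and takes 1/4.
Oleg is living and takes 1/4.
Urszula predeceased; the 1/4 allotted to Urszula's branch passes to Urszula's issue by representation.
The 1/4 is divided into 2 equal shares of 1/8 among Danuta, Waclaw.
Danuta is living and takes 1/8.
Waclaw predeceased; the 1/8 allotted to Waclaw's branch passes to Waclaw's issue by representation.
The 1/8 is divided into 3 equal shares of 1/24 among Ludmila, Franciszka, Halina.
Ludmila is living and takes 1/24.
Franciszka is living and takes 1/24.
Halina is living and takes 1/24.
Radoslaw is living and takes 1/4.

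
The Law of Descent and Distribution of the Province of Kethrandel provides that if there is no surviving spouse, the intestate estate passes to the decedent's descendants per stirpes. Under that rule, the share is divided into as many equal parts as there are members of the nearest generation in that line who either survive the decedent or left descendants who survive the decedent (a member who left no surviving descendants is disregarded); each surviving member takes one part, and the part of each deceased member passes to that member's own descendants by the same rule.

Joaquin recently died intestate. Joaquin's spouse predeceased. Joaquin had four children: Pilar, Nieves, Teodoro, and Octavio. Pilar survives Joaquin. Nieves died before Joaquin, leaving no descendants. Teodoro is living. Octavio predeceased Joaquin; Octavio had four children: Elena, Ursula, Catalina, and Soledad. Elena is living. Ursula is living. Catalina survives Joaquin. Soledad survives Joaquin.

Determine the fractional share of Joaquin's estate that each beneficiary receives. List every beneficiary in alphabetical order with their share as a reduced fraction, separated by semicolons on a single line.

There is no surviving spouse, so the entire estate passes to Joaquin's descendants per stirpes.
Nieves left no surviving issue, so that branch lapses and is disregarded.
The estate is divided into 3 equal shares of 1/3 among Pilar, Teodoro, Octavio.
Pilar is living and takes 1/3.
Teodoro is living and takes 1/3.
Octavio predeceased; the 1/3 allotted to Octavio's branch passes to Octavio's issue by representation.
The 1/3 is divided into 4 equal shares of 1/12 among Elena, Ursula, Catalina, Soledad.
Elena is living and takes 1/12.
Ursula is living and takes 1/12.
Catalina is living and takes 1/12.
Soledad is living and takes 1/12.

Catalina 1/12; Elena 1/12; Pilar 1/3; Soledad 1/12; Teodoro 1/3; Ursula 1/12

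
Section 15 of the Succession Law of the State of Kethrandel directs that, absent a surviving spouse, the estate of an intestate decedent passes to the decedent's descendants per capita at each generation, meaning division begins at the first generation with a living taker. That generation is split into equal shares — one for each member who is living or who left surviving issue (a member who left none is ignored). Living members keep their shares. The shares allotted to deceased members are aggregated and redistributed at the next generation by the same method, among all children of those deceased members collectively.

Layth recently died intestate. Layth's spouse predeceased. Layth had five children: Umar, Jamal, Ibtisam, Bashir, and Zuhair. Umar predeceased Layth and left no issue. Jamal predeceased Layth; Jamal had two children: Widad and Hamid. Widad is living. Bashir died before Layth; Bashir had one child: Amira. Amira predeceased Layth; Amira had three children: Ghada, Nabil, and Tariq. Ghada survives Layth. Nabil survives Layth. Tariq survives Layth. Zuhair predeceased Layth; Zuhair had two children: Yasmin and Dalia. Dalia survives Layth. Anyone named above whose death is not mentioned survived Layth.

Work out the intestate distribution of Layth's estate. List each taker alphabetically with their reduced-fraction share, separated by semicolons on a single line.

Dalia 3/20; Ghada 1/20; Hamid 3/20; Ibtisam 1/4; Nabil 1/20; Tariq 1/20; Widad 3/20; Yasmin 3/20

There is no surviving spouse, so the entire estate passes to Layth's descendants per capita at each generation.
At generation 1 (Jamal, Ibtisam, Bashir, Zuhair) there are 4 shares of (1)/4 = 1/4 each.
Living: Ibtisam — each takes 1/4.
Deceased: Jamal, Bashir, and Zuhair. Their combined 3/4 is pooled and carried to generation 2.
At generation 2 (Widad, Hamid, Amira, Yasmin, Dalia) there are 5 shares of (3/4)/5 = 3/20 each.
Living: Widad, Hamid, Yasmin, and Dalia — each takes 3/20.
Deceased: Amira. That 3/20 share is carried to generation 3.
At generation 3 (Ghada, Nabil, Tariq) there are 3 shares of (3/20)/3 = 1/20 each.
Living: Ghada, Nabil, and Tariq — each takes 1/20.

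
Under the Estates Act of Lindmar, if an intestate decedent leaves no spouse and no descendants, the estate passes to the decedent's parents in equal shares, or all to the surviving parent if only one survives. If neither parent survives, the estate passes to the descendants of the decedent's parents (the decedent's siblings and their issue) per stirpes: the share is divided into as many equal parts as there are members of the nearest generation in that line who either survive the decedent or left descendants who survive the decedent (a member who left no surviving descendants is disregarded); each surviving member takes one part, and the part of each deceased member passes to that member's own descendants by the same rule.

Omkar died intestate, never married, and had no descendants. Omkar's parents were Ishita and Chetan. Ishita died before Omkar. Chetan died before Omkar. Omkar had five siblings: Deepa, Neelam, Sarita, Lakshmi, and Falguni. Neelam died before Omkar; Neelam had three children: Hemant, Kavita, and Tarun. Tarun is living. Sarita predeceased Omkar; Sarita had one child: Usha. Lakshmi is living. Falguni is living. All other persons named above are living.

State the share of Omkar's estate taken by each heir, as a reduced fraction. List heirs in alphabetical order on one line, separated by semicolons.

Neither parent survives and there are no descendants, so the estate passes to Omkar's siblings and their issue per stirpes.
The estate is divided into 5 equal shares of 1/5 among Deepa, Neelam, Sarita, Lakshmi, Falguni.
Deepa is living and takes 1/5.
Neelam predeceased; the 1/5 allotted to Neelam's branch passes to Neelam's issue by representation.
The 1/5 is divided into 3 equal shares of 1/15 among Hemant, Kavita, Tarun.
Hemant is living and takes 1/15.
Kavita is living and takes 1/15.
Tarun is living and takes 1/15.
Sarita predeceased; the 1/5 allotted to Sarita's branch passes to Sarita's issue by representation.
Usha is the sole taker at this level and receives the full 1/5.
Lakshmi is living and takes 1/5.
Falguni is living and takes 1/5.

Deepa 1/5; Falguni 1/5; Hemant 1/15; Kavita 1/15; Lakshmi 1/5; Tarun 1/15; Usha 1/5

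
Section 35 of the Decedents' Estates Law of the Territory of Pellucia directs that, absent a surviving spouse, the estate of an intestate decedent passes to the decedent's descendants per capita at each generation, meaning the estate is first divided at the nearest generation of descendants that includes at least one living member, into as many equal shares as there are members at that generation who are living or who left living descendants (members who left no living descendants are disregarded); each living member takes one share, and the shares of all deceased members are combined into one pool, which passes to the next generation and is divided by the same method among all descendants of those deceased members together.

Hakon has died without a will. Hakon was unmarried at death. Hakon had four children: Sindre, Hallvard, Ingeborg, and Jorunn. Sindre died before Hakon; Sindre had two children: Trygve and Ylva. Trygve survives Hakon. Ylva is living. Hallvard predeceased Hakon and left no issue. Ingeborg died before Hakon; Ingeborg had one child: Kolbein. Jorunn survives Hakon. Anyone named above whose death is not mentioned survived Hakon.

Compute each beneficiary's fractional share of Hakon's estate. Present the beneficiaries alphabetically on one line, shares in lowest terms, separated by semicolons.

There is no surviving spouse, so the entire estate passes to Hakon's descendants per capita at each generation.
At generation 1 (Sindre, Ingeborg, Jorunn) there are 3 shares of (1)/3 = 1/3 each.
Living: Jorunn — each takes 1/3.
Deceased: Sindre and Ingeborg. Their combined 2/3 is pooled and carried to generation 2.
At generation 2 (Trygve, Ylva, Kolbein) there are 3 shares of (2/3)/3 = 2/9 each.
Living: Trygve, Ylva, and Kolbein — each takes 2/9.

Jorunn 1/3; Kolbein 2/9; Trygve 2/9; Ylva 2/9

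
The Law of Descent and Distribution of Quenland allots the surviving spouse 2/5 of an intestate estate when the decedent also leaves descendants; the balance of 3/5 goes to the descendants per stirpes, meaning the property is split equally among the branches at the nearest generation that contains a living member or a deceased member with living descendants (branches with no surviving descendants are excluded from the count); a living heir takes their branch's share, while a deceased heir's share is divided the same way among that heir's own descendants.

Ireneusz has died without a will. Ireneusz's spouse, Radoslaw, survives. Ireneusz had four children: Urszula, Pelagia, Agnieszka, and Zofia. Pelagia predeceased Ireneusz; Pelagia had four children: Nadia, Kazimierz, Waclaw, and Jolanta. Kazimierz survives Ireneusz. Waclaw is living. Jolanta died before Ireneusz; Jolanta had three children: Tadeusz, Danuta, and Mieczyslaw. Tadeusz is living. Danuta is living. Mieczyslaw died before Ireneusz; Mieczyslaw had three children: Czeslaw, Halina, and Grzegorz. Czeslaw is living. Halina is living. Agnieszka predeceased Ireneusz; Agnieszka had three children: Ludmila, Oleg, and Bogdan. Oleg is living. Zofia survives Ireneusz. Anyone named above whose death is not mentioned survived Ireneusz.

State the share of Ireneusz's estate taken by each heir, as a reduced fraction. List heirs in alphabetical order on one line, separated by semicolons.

Radoslaw, as surviving spouse, takes 2/5.
The remaining 3/5 passes to Ireneusz's descendants per stirpes.
The 3/5 is divided into 4 equal shares of 3/20 among Urszula, Pelagia, Agnieszka, Zofia.
Urszula is living and takes 3/20.
Pelagia predeceased; the 3/20 allotted to Pelagia's branch passes to Pelagia's issue by representation.
The 3/20 is divided into 4 equal shares of 3/80 among Nadia, Kazimierz, Waclaw, Jolanta.
Nadia is living and takes 3/80.
Kazimierz is living and takes 3/80.
Waclaw is living and takes 3/80.
Jolanta predeceased; the 3/80 allotted to Jolanta's branch passes to Jolanta's issue by representation.
The 3/80 is divided into 3 equal shares of 1/80 among Tadeusz, Danuta, Mieczyslaw.
Tadeusz is living and takes 1/80.
Danuta is living and takes 1/80.
Mieczyslaw predeceased; the 1/80 allotted to Mieczyslaw's branch passes to Mieczyslaw's issue by representation.
The 1/80 is divided into 3 equal shares of 1/240 among Czeslaw, Halina, Grzegorz.
Czeslaw is living and takes 1/240.
Halina is living and takes 1/240.
Grzegorz is living and takes 1/240.
Agnieszka predeceased; the 3/20 allotted to Agnieszka's branch passes to Agnieszka's issue by representation.
The 3/20 is divided into 3 equal shares of 1/20 among Ludmila, Oleg, Bogdan.
Ludmila is living and takes 1/20.
Oleg is living and takes 1/20.
Bogdan is living and takes 1/20.
Zofia is living and takes 3/20.

Bogdan 1/20; Czeslaw 1/240; Danuta 1/80; Grzegorz 1/240; Halina 1/240; Kazimierz 3/80; Ludmila 1/20; Nadia 3/80; Oleg 1/20; Radoslaw 2/5; Tadeusz 1/80; Urszula 3/20; Waclaw 3/80; Zofia 3/20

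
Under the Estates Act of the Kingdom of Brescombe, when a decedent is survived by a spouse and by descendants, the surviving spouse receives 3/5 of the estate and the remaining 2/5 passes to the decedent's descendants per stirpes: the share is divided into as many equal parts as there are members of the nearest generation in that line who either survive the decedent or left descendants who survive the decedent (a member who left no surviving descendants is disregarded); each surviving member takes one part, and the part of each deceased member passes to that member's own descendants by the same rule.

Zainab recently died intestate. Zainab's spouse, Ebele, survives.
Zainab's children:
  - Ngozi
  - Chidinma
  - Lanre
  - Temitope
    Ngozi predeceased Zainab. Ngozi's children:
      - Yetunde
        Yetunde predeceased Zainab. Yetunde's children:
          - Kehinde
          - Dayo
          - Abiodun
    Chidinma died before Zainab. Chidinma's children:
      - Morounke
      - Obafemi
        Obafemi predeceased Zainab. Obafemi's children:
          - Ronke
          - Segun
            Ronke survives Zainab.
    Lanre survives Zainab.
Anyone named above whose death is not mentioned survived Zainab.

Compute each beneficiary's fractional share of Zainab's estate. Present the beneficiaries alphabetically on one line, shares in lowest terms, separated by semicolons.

Ebele, as surviving spouse, takes 3/5.
The remaining 2/5 passes to Zainab's descendants per stirpes.
The 2/5 is divided into 4 equal shares of 1/10 among Ngozi, Chidinma, Lanre, Temitope.
Ngozi predeceased; the 1/10 allotted to Ngozi's branch passes to Ngozi's issue by representation.
Yetunde's line is the sole branch at this level, so the full 1/10 passes to Yetunde's issue by representation.
The 1/10 is divided into 3 equal shares of 1/30 among Kehinde, Dayo, Abiodun.
Kehinde is living and takes 1/30.
Dayo is living and takes 1/30.
Abiodun is living and takes 1/30.
Chidinma predeceased; the 1/10 allotted to Chidinma's branch passes to Chidinma's issue by representation.
The 1/10 is divided into 2 equal shares of 1/20 among Morounke, Obafemi.
Morounke is living and takes 1/20.
Obafemi predeceased; the 1/20 allotted to Obafemi's branch passes to Obafemi's issue by representation.
The 1/20 is divided into 2 equal shares of 1/40 among Ronke, Segun.
Ronke is living and takes 1/40.
Segun is living and takes 1/40.
Lanre is living and takes 1/10.
Temitope is living and takes 1/10.

Abiodun 1/30; Dayo 1/30; Ebele 3/5; Kehinde 1/30; Lanre 1/10; Morounke 1/20; Ronke 1/40; Segun 1/40; Temitope 1/10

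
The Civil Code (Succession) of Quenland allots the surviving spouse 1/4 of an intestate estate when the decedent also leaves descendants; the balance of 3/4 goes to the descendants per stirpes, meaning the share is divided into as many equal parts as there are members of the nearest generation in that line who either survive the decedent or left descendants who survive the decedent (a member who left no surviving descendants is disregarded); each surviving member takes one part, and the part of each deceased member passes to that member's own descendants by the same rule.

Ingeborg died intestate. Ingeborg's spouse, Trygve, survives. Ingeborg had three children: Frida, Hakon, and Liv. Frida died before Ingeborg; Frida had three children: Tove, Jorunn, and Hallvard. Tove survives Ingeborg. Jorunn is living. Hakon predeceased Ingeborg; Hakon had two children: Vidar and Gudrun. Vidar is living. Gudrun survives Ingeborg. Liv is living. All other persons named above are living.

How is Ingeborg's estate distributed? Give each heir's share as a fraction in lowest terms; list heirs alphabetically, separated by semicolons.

Trygve, as surviving spouse, takes 1/4.
The remaining 3/4 passes to Ingeborg's descendants per stirpes.
The 3/4 is divided into 3 equal shares of 1/4 among Frida, Hakon, Liv.
Frida predeceased; the 1/4 allotted to Frida's branch passes to Frida's issue by representation.
The 1/4 is divided into 3 equal shares of 1/12 among Tove, Jorunn, Hallvard.
Tove is living and takes 1/12.
Jorunn is living and takes 1/12.
Hallvard is living and takes 1/12.
Hakon predeceased; the 1/4 allotted to Hakon's branch passes to Hakon's issue by representation.
The 1/4 is divided into 2 equal shares of 1/8 among Vidar, Gudrun.
Vidar is living and takes 1/8.
Gudrun is living and takes 1/8.
Liv is living and takes 1/4.

Gudrun 1/8; Hallvard 1/12; Jorunn 1/12; Liv 1/4; Tove 1/12; Trygve 1/4; Vidar 1/8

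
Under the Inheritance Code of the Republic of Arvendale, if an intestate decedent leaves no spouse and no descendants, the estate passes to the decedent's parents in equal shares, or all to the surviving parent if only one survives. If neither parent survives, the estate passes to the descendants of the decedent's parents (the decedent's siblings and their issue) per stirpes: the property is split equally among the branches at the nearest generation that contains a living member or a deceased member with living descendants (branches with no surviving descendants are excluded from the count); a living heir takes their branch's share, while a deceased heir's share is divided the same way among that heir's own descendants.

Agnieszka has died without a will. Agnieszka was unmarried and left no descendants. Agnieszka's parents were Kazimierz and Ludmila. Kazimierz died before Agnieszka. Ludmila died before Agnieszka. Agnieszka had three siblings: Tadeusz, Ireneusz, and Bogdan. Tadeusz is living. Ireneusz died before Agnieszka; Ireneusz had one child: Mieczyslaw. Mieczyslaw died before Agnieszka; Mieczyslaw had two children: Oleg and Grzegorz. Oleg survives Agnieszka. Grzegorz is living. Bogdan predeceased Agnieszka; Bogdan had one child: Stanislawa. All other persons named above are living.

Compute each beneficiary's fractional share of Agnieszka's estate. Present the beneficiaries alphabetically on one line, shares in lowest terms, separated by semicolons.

Grzegorz 1/6; Oleg 1/6; Stanislawa 1/3; Tadeusz 1/3

Neither parent survives and there are no descendants, so the estate passes to Agnieszka's siblings and their issue per stirpes.
The estate is divided into 3 equal shares of 1/3 among Tadeusz, Ireneusz, Bogdan.
Tadeusz is living and takes 1/3.
Ireneusz predeceased; the 1/3 allotted to Ireneusz's branch passes to Ireneusz's issue by representation.
Mieczyslaw's line is the sole branch at this level, so the full 1/3 passes to Mieczyslaw's issue by representation.
The 1/3 is divided into 2 equal shares of 1/6 among Oleg, Grzegorz.
Oleg is living and takes 1/6.
Grzegorz is living and takes 1/6.
Bogdan predeceased; the 1/3 allotted to Bogdan's branch passes to Bogdan's issue by representation.
Stanislawa is the sole taker at this level and receives the full 1/3.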